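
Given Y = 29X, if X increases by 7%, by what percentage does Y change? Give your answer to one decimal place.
7.0%

For Y = 29X:
If X → X(1 + 0.07)
Then Y → Y · (1 + 0.07)^1
     = Y · 1.0700

Percentage change = ((1 + 0.07)^1 − 1) × 100% = 7.0%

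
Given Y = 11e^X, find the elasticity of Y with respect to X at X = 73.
Elasticity = 73

Elasticity = (dY/dX) · (X/Y)

dY/dX = 11·e^X
At X = 73: dY/dX = 11·e^73, Y = 11·e^73

Elasticity = (11·e^73) · (73 / (11·e^73)) = 73

Interpretation: for a small percentage change in X, the percentage change in Y is approximately 73.00 times as large.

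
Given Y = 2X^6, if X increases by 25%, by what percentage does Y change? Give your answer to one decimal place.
281.5%

For Y = 2X^6:
If X → X(1 + 0.25)
Then Y → Y · (1 + 0.25)^6
     ≈ Y · 3.8147

Percentage change = ((1 + 0.25)^6 − 1) × 100% ≈ 281.5%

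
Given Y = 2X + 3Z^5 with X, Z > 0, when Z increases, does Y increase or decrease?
Y increases

Taking the partial derivative:
∂Y/∂Z = 15Z^4

∂Y/∂Z = 15Z^4 > 0 (assuming positive values)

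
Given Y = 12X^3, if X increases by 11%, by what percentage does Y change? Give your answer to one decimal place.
36.8%

For Y = 12X^3:
If X → X(1 + 0.11)
Then Y → Y · (1 + 0.11)^3
     ≈ Y · 1.3676

Percentage change = ((1 + 0.11)^3 − 1) × 100% ≈ 36.8%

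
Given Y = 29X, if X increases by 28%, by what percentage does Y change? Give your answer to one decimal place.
28.0%

For Y = 29X:
If X → X(1 + 0.28)
Then Y → Y · (1 + 0.28)^1
     = Y · 1.2800

Percentage change = ((1 + 0.28)^1 − 1) × 100% = 28.0%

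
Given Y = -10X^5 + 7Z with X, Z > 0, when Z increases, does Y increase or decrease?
Y increases

Taking the partial derivative:
∂Y/∂Z = 7

∂Y/∂Z = 7 > 0 (assuming positive values)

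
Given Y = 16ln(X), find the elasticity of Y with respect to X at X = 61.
Elasticity = 1/ln(61) ≈ 0.2433

Elasticity = (dY/dX) · (X/Y)

dY/dX = 16/X
At X = 61: dY/dX = 16/61, Y = 16·ln(61)

Elasticity = (16/61) · (61 / (16·ln(61))) = 1/ln(61) ≈ 0.2433

Interpretation: for a small percentage change in X, the percentage change in Y is approximately 0.24 times as large.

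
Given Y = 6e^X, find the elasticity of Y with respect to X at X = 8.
Elasticity = 8

Elasticity = (dY/dX) · (X/Y)

dY/dX = 6·e^X
At X = 8: dY/dX = 6·e^8, Y = 6·e^8

Elasticity = (6·e^8) · (8 / (6·e^8)) = 8

Interpretation: for a small percentage change in X, the percentage change in Y is approximately 8.00 times as large.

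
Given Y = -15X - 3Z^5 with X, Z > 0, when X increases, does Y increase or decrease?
Y decreases

Taking the partial derivative:
∂Y/∂X = -15

∂Y/∂X = -15 < 0 (assuming positive values)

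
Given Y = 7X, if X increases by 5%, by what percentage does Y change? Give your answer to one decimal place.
5.0%

For Y = 7X:
If X → X(1 + 0.05)
Then Y → Y · (1 + 0.05)^1
     = Y · 1.0500

Percentage change = ((1 + 0.05)^1 − 1) × 100% = 5.0%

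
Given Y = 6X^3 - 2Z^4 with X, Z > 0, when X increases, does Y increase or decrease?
Y increases

Taking the partial derivative:
∂Y/∂X = 18X^2

∂Y/∂X = 18X^2 > 0 (assuming positive values)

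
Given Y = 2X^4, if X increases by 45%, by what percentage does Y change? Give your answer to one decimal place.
342.1%

For Y = 2X^4:
If X → X(1 + 0.45)
Then Y → Y · (1 + 0.45)^4
     ≈ Y · 4.4205

Percentage change = ((1 + 0.45)^4 − 1) × 100% ≈ 342.1%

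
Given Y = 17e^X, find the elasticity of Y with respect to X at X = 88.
Elasticity = 88

Elasticity = (dY/dX) · (X/Y)

dY/dX = 17·e^X
At X = 88: dY/dX = 17·e^88, Y = 17·e^88

Elasticity = (17·e^88) · (88 / (17·e^88)) = 88

Interpretation: for a small percentage change in X, the percentage change in Y is approximately 88.00 times as large.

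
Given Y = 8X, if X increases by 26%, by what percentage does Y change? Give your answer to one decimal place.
26.0%

For Y = 8X:
If X → X(1 + 0.26)
Then Y → Y · (1 + 0.26)^1
     = Y · 1.2600

Percentage change = ((1 + 0.26)^1 − 1) × 100% = 26.0%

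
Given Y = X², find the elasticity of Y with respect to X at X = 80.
Elasticity = 2

Elasticity = (dY/dX) · (X/Y)

dY/dX = 2·X
At X = 80: dY/dX = 160, Y = 6400

Elasticity = 160 · (80 / 6400) = 2

Interpretation: for a small percentage change in X, the percentage change in Y is approximately 2.00 times as large.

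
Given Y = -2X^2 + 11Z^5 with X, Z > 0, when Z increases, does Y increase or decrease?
Y increases

Taking the partial derivative:
∂Y/∂Z = 55Z^4

∂Y/∂Z = 55Z^4 > 0 (assuming positive values)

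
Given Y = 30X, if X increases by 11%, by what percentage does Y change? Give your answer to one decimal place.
11.0%

For Y = 30X:
If X → X(1 + 0.11)
Then Y → Y · (1 + 0.11)^1
     = Y · 1.1100

Percentage change = ((1 + 0.11)^1 − 1) × 100% = 11.0%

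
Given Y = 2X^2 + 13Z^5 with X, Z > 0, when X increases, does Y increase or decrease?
Y increases

Taking the partial derivative:
∂Y/∂X = 4X

∂Y/∂X = 4X > 0 (assuming positive values)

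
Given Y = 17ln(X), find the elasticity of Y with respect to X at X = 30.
Elasticity = 1/ln(30) ≈ 0.2940

Elasticity = (dY/dX) · (X/Y)

dY/dX = 17/X
At X = 30: dY/dX = 17/30, Y = 17·ln(30)

Elasticity = (17/30) · (30 / (17·ln(30))) = 1/ln(30) ≈ 0.2940

Interpretation: for a small percentage change in X, the percentage change in Y is approximately 0.29 times as large.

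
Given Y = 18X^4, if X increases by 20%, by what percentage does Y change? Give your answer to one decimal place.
107.4%

For Y = 18X^4:
If X → X(1 + 0.2)
Then Y → Y · (1 + 0.2)^4
     = Y · 2.0736

Percentage change = ((1 + 0.2)^4 − 1) × 100% ≈ 107.4%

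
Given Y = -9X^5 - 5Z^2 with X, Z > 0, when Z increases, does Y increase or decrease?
Y decreases

Taking the partial derivative:
∂Y/∂Z = -10Z

∂Y/∂Z = -10Z < 0 (assuming positive values)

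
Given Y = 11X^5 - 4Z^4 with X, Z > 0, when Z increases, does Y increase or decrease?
Y decreases

Taking the partial derivative:
∂Y/∂Z = -16Z^3

∂Y/∂Z = -16Z^3 < 0 (assuming positive values)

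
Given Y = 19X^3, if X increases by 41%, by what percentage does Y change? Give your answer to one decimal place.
180.3%

For Y = 19X^3:
If X → X(1 + 0.41)
Then Y → Y · (1 + 0.41)^3
     ≈ Y · 2.8032

Percentage change = ((1 + 0.41)^3 − 1) × 100% ≈ 180.3%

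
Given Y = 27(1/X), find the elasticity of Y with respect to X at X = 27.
Elasticity = -1

Elasticity = (dY/dX) · (X/Y)

dY/dX = -27/X²
At X = 27: dY/dX = -1/27, Y = 1

Elasticity = (-1/27) · (27 / 1) = -1

Interpretation: for a small percentage change in X, the percentage change in Y is approximately -1.00 times as large.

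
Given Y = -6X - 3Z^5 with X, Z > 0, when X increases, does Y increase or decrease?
Y decreases

Taking the partial derivative:
∂Y/∂X = -6

∂Y/∂X = -6 < 0 (assuming positive values)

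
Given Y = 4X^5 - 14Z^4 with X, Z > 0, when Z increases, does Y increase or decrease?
Y decreases

Taking the partial derivative:
∂Y/∂Z = -56Z^3

∂Y/∂Z = -56Z^3 < 0 (assuming positive values)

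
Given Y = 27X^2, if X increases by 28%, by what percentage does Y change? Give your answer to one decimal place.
63.8%

For Y = 27X^2:
If X → X(1 + 0.28)
Then Y → Y · (1 + 0.28)^2
     = Y · 1.6384

Percentage change = ((1 + 0.28)^2 − 1) × 100% ≈ 63.8%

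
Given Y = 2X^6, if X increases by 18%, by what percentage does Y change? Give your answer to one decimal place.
170.0%

For Y = 2X^6:
If X → X(1 + 0.18)
Then Y → Y · (1 + 0.18)^6
     ≈ Y · 2.6996

Percentage change = ((1 + 0.18)^6 − 1) × 100% ≈ 170.0%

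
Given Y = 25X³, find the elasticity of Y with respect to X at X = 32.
Elasticity = 3

Elasticity = (dY/dX) · (X/Y)

dY/dX = 75·X²
At X = 32: dY/dX = 76800, Y = 819200

Elasticity = 76800 · (32 / 819200) = 3

Interpretation: for a small percentage change in X, the percentage change in Y is approximately 3.00 times as large.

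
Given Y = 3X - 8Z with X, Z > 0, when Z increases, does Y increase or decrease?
Y decreases

Taking the partial derivative:
∂Y/∂Z = -8

∂Y/∂Z = -8 < 0 (assuming positive values)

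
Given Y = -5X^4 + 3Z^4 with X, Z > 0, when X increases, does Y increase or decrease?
Y decreases

Taking the partial derivative:
∂Y/∂X = -20X^3

∂Y/∂X = -20X^3 < 0 (assuming positive values)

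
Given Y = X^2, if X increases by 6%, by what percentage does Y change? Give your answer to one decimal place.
12.4%

For Y = X^2:
If X → X(1 + 0.06)
Then Y → Y · (1 + 0.06)^2
     = Y · 1.1236

Percentage change = ((1 + 0.06)^2 − 1) × 100% ≈ 12.4%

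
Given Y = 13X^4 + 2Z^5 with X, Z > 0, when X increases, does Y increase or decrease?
Y increases

Taking the partial derivative:
∂Y/∂X = 52X^3

∂Y/∂X = 52X^3 > 0 (assuming positive values)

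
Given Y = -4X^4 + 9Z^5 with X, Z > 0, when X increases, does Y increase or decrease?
Y decreases

Taking the partial derivative:
∂Y/∂X = -16X^3

∂Y/∂X = -16X^3 < 0 (assuming positive values)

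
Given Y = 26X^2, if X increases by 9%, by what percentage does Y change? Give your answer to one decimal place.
18.8%

For Y = 26X^2:
If X → X(1 + 0.09)
Then Y → Y · (1 + 0.09)^2
     = Y · 1.1881

Percentage change = ((1 + 0.09)^2 − 1) × 100% ≈ 18.8%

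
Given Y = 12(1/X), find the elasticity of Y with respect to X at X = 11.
Elasticity = -1

Elasticity = (dY/dX) · (X/Y)

dY/dX = -12/X²
At X = 11: dY/dX = -12/121, Y = 12/11

Elasticity = (-12/121) · (11 / (12/11)) = -1

Interpretation: for a small percentage change in X, the percentage change in Y is approximately -1.00 times as large.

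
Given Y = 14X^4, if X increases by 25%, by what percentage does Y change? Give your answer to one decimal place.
144.1%

For Y = 14X^4:
If X → X(1 + 0.25)
Then Y → Y · (1 + 0.25)^4
     ≈ Y · 2.4414

Percentage change = ((1 + 0.25)^4 − 1) × 100% ≈ 144.1%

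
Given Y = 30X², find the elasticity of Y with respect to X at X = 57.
Elasticity = 2

Elasticity = (dY/dX) · (X/Y)

dY/dX = 60·X
At X = 57: dY/dX = 3420, Y = 97470

Elasticity = 3420 · (57 / 97470) = 2

Interpretation: for a small percentage change in X, the percentage change in Y is approximately 2.00 times as large.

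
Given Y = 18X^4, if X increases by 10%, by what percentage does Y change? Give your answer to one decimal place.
46.4%

For Y = 18X^4:
If X → X(1 + 0.1)
Then Y → Y · (1 + 0.1)^4
     = Y · 1.4641

Percentage change = ((1 + 0.1)^4 − 1) × 100% ≈ 46.4%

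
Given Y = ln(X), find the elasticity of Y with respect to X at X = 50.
Elasticity = 1/ln(50) ≈ 0.2556

Elasticity = (dY/dX) · (X/Y)

dY/dX = 1/X
At X = 50: dY/dX = 1/50, Y = ln(50)

Elasticity = (1/50) · (50 / (ln(50))) = 1/ln(50) ≈ 0.2556

Interpretation: for a small percentage change in X, the percentage change in Y is approximately 0.26 times as large.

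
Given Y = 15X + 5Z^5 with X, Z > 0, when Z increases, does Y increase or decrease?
Y increases

Taking the partial derivative:
∂Y/∂Z = 25Z^4

∂Y/∂Z = 25Z^4 > 0 (assuming positive values)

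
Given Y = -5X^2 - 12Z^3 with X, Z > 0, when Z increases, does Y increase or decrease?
Y decreases

Taking the partial derivative:
∂Y/∂Z = -36Z^2

∂Y/∂Z = -36Z^2 < 0 (assuming positive values)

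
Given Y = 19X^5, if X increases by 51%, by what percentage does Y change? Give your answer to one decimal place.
685.0%

For Y = 19X^5:
If X → X(1 + 0.51)
Then Y → Y · (1 + 0.51)^5
     ≈ Y · 7.8503

Percentage change = ((1 + 0.51)^5 − 1) × 100% ≈ 685.0%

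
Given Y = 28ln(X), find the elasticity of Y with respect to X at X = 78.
Elasticity = 1/ln(78) ≈ 0.2295

Elasticity = (dY/dX) · (X/Y)

dY/dX = 28/X
At X = 78: dY/dX = 14/39, Y = 28·ln(78)

Elasticity = (14/39) · (78 / (28·ln(78))) = 1/ln(78) ≈ 0.2295

Interpretation: for a small percentage change in X, the percentage change in Y is approximately 0.23 times as large.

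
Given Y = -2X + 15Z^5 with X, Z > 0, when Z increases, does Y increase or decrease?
Y increases

Taking the partial derivative:
∂Y/∂Z = 75Z^4

∂Y/∂Z = 75Z^4 > 0 (assuming positive values)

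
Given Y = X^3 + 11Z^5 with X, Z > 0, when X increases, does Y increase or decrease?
Y increases

Taking the partial derivative:
∂Y/∂X = 3X^2

∂Y/∂X = 3X^2 > 0 (assuming positive values)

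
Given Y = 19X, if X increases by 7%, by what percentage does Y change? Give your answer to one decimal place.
7.0%

For Y = 19X:
If X → X(1 + 0.07)
Then Y → Y · (1 + 0.07)^1
     = Y · 1.0700

Percentage change = ((1 + 0.07)^1 − 1) × 100% = 7.0%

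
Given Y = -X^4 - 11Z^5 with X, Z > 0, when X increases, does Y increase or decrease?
Y decreases

Taking the partial derivative:
∂Y/∂X = -4X^3

∂Y/∂X = -4X^3 < 0 (assuming positive values)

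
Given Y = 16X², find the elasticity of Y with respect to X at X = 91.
Elasticity = 2

Elasticity = (dY/dX) · (X/Y)

dY/dX = 32·X
At X = 91: dY/dX = 2912, Y = 132496

Elasticity = 2912 · (91 / 132496) = 2

Interpretation: for a small percentage change in X, the percentage change in Y is approximately 2.00 times as large.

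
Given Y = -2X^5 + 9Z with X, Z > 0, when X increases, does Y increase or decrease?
Y decreases

Taking the partial derivative:
∂Y/∂X = -10X^4

∂Y/∂X = -10X^4 < 0 (assuming positive values)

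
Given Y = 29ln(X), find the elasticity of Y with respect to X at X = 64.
Elasticity = 1/ln(64) ≈ 0.2404

Elasticity = (dY/dX) · (X/Y)

dY/dX = 29/X
At X = 64: dY/dX = 29/64, Y = 29·ln(64)

Elasticity = (29/64) · (64 / (29·ln(64))) = 1/ln(64) ≈ 0.2404

Interpretation: for a small percentage change in X, the percentage change in Y is approximately 0.24 times as large.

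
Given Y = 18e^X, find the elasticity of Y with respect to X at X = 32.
Elasticity = 32

Elasticity = (dY/dX) · (X/Y)

dY/dX = 18·e^X
At X = 32: dY/dX = 18·e^32, Y = 18·e^32

Elasticity = (18·e^32) · (32 / (18·e^32)) = 32

Interpretation: for a small percentage change in X, the percentage change in Y is approximately 32.00 times as large.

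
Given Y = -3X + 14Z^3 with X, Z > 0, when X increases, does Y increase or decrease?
Y decreases

Taking the partial derivative:
∂Y/∂X = -3

∂Y/∂X = -3 < 0 (assuming positive values)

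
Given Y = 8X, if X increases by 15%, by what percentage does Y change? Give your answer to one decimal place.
15.0%

For Y = 8X:
If X → X(1 + 0.15)
Then Y → Y · (1 + 0.15)^1
     = Y · 1.1500

Percentage change = ((1 + 0.15)^1 − 1) × 100% = 15.0%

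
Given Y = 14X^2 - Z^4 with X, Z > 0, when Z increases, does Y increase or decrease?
Y decreases

Taking the partial derivative:
∂Y/∂Z = -4Z^3

∂Y/∂Z = -4Z^3 < 0 (assuming positive values)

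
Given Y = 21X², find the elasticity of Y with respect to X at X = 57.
Elasticity = 2

Elasticity = (dY/dX) · (X/Y)

dY/dX = 42·X
At X = 57: dY/dX = 2394, Y = 68229

Elasticity = 2394 · (57 / 68229) = 2

Interpretation: for a small percentage change in X, the percentage change in Y is approximately 2.00 times as large.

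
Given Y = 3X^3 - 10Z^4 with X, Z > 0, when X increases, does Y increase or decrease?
Y increases

Taking the partial derivative:
∂Y/∂X = 9X^2

∂Y/∂X = 9X^2 > 0 (assuming positive values)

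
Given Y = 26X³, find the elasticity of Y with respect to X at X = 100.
Elasticity = 3

Elasticity = (dY/dX) · (X/Y)

dY/dX = 78·X²
At X = 100: dY/dX = 780000, Y = 26000000

Elasticity = 780000 · (100 / 26000000) = 3

Interpretation: for a small percentage change in X, the percentage change in Y is approximately 3.00 times as large.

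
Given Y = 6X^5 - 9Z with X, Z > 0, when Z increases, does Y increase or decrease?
Y decreases

Taking the partial derivative:
∂Y/∂Z = -9

∂Y/∂Z = -9 < 0 (assuming positive values)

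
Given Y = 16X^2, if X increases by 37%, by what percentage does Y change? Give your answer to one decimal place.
87.7%

For Y = 16X^2:
If X → X(1 + 0.37)
Then Y → Y · (1 + 0.37)^2
     = Y · 1.8769

Percentage change = ((1 + 0.37)^2 − 1) × 100% ≈ 87.7%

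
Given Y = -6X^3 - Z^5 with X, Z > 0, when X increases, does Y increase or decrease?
Y decreases

Taking the partial derivative:
∂Y/∂X = -18X^2

∂Y/∂X = -18X^2 < 0 (assuming positive values)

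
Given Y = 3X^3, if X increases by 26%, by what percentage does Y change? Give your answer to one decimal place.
100.0%

For Y = 3X^3:
If X → X(1 + 0.26)
Then Y → Y · (1 + 0.26)^3
     ≈ Y · 2.0004

Percentage change = ((1 + 0.26)^3 − 1) × 100% ≈ 100.0%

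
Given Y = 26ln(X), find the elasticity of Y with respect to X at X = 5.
Elasticity = 1/ln(5) ≈ 0.6213

Elasticity = (dY/dX) · (X/Y)

dY/dX = 26/X
At X = 5: dY/dX = 26/5, Y = 26·ln(5)

Elasticity = (26/5) · (5 / (26·ln(5))) = 1/ln(5) ≈ 0.6213

Interpretation: for a small percentage change in X, the percentage change in Y is approximately 0.62 times as large.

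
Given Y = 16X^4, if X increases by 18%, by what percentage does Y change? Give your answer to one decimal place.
93.9%

For Y = 16X^4:
If X → X(1 + 0.18)
Then Y → Y · (1 + 0.18)^4
     ≈ Y · 1.9388

Percentage change = ((1 + 0.18)^4 − 1) × 100% ≈ 93.9%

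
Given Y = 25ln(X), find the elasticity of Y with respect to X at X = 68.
Elasticity = 1/ln(68) ≈ 0.2370

Elasticity = (dY/dX) · (X/Y)

dY/dX = 25/X
At X = 68: dY/dX = 25/68, Y = 25·ln(68)

Elasticity = (25/68) · (68 / (25·ln(68))) = 1/ln(68) ≈ 0.2370

Interpretation: for a small percentage change in X, the percentage change in Y is approximately 0.24 times as large.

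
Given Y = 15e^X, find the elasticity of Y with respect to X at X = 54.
Elasticity = 54

Elasticity = (dY/dX) · (X/Y)

dY/dX = 15·e^X
At X = 54: dY/dX = 15·e^54, Y = 15·e^54

Elasticity = (15·e^54) · (54 / (15·e^54)) = 54

Interpretation: for a small percentage change in X, the percentage change in Y is approximately 54.00 times as large.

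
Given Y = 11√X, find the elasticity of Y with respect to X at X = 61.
Elasticity = 1/2

Elasticity = (dY/dX) · (X/Y)

dY/dX = 11/(2·√X)
At X = 61: dY/dX = 11·√61/122, Y = 11·√61

Elasticity = (11·√61/122) · (61 / (11·√61)) = 1/2

Interpretation: for a small percentage change in X, the percentage change in Y is approximately 0.50 times as large.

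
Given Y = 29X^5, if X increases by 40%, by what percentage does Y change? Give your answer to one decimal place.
437.8%

For Y = 29X^5:
If X → X(1 + 0.4)
Then Y → Y · (1 + 0.4)^5
     ≈ Y · 5.3782

Percentage change = ((1 + 0.4)^5 − 1) × 100% ≈ 437.8%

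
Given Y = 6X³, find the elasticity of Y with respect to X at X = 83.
Elasticity = 3

Elasticity = (dY/dX) · (X/Y)

dY/dX = 18·X²
At X = 83: dY/dX = 124002, Y = 3430722

Elasticity = 124002 · (83 / 3430722) = 3

Interpretation: for a small percentage change in X, the percentage change in Y is approximately 3.00 times as large.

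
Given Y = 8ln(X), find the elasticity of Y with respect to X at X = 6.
Elasticity = 1/ln(6) ≈ 0.5581

Elasticity = (dY/dX) · (X/Y)

dY/dX = 8/X
At X = 6: dY/dX = 4/3, Y = 8·ln(6)

Elasticity = (4/3) · (6 / (8·ln(6))) = 1/ln(6) ≈ 0.5581

Interpretation: for a small percentage change in X, the percentage change in Y is approximately 0.56 times as large.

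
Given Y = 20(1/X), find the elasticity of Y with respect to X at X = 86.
Elasticity = -1

Elasticity = (dY/dX) · (X/Y)

dY/dX = -20/X²
At X = 86: dY/dX = -5/1849, Y = 10/43

Elasticity = (-5/1849) · (86 / (10/43)) = -1

Interpretation: for a small percentage change in X, the percentage change in Y is approximately -1.00 times as large.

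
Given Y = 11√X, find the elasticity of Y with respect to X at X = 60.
Elasticity = 1/2

Elasticity = (dY/dX) · (X/Y)

dY/dX = 11/(2·√X)
At X = 60: dY/dX = 11·√15/60, Y = 22·√15

Elasticity = (11·√15/60) · (60 / (22·√15)) = 1/2

Interpretation: for a small percentage change in X, the percentage change in Y is approximately 0.50 times as large.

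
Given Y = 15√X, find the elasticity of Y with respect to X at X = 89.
Elasticity = 1/2

Elasticity = (dY/dX) · (X/Y)

dY/dX = 15/(2·√X)
At X = 89: dY/dX = 15·√89/178, Y = 15·√89

Elasticity = (15·√89/178) · (89 / (15·√89)) = 1/2

Interpretation: for a small percentage change in X, the percentage change in Y is approximately 0.50 times as large.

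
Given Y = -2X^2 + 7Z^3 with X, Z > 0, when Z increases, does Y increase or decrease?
Y increases

Taking the partial derivative:
∂Y/∂Z = 21Z^2

∂Y/∂Z = 21Z^2 > 0 (assuming positive values)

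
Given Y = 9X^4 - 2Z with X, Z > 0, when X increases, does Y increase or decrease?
Y increases

Taking the partial derivative:
∂Y/∂X = 36X^3

∂Y/∂X = 36X^3 > 0 (assuming positive values)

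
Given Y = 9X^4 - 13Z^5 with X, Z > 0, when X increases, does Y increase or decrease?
Y increases

Taking the partial derivative:
∂Y/∂X = 36X^3

∂Y/∂X = 36X^3 > 0 (assuming positive values)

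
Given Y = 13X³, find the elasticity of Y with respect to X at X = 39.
Elasticity = 3

Elasticity = (dY/dX) · (X/Y)

dY/dX = 39·X²
At X = 39: dY/dX = 59319, Y = 771147

Elasticity = 59319 · (39 / 771147) = 3

Interpretation: for a small percentage change in X, the percentage change in Y is approximately 3.00 times as large.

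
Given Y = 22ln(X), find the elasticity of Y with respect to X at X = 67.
Elasticity = 1/ln(67) ≈ 0.2378

Elasticity = (dY/dX) · (X/Y)

dY/dX = 22/X
At X = 67: dY/dX = 22/67, Y = 22·ln(67)

Elasticity = (22/67) · (67 / (22·ln(67))) = 1/ln(67) ≈ 0.2378

Interpretation: for a small percentage change in X, the percentage change in Y is approximately 0.24 times as large.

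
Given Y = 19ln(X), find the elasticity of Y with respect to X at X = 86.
Elasticity = 1/ln(86) ≈ 0.2245

Elasticity = (dY/dX) · (X/Y)

dY/dX = 19/X
At X = 86: dY/dX = 19/86, Y = 19·ln(86)

Elasticity = (19/86) · (86 / (19·ln(86))) = 1/ln(86) ≈ 0.2245

Interpretation: for a small percentage change in X, the percentage change in Y is approximately 0.22 times as large.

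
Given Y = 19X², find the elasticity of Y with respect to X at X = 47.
Elasticity = 2

Elasticity = (dY/dX) · (X/Y)

dY/dX = 38·X
At X = 47: dY/dX = 1786, Y = 41971

Elasticity = 1786 · (47 / 41971) = 2

Interpretation: for a small percentage change in X, the percentage change in Y is approximately 2.00 times as large.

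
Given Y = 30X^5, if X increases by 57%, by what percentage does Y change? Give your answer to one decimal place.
853.9%

For Y = 30X^5:
If X → X(1 + 0.57)
Then Y → Y · (1 + 0.57)^5
     ≈ Y · 9.5389

Percentage change = ((1 + 0.57)^5 − 1) × 100% ≈ 853.9%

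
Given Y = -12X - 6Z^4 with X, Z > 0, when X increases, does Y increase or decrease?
Y decreases

Taking the partial derivative:
∂Y/∂X = -12

∂Y/∂X = -12 < 0 (assuming positive values)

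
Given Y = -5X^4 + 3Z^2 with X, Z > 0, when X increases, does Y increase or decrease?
Y decreases

Taking the partial derivative:
∂Y/∂X = -20X^3

∂Y/∂X = -20X^3 < 0 (assuming positive values)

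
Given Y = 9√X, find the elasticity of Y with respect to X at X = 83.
Elasticity = 1/2

Elasticity = (dY/dX) · (X/Y)

dY/dX = 9/(2·√X)
At X = 83: dY/dX = 9·√83/166, Y = 9·√83

Elasticity = (9·√83/166) · (83 / (9·√83)) = 1/2

Interpretation: for a small percentage change in X, the percentage change in Y is approximately 0.50 times as large.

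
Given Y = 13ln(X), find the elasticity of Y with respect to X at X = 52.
Elasticity = 1/ln(52) ≈ 0.2531

Elasticity = (dY/dX) · (X/Y)

dY/dX = 13/X
At X = 52: dY/dX = 1/4, Y = 13·ln(52)

Elasticity = (1/4) · (52 / (13·ln(52))) = 1/ln(52) ≈ 0.2531

Interpretation: for a small percentage change in X, the percentage change in Y is approximately 0.25 times as large.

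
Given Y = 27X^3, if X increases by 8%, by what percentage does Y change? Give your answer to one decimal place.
26.0%

For Y = 27X^3:
If X → X(1 + 0.08)
Then Y → Y · (1 + 0.08)^3
     ≈ Y · 1.2597

Percentage change = ((1 + 0.08)^3 − 1) × 100% ≈ 26.0%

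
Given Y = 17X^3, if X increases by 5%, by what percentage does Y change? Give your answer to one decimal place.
15.8%

For Y = 17X^3:
If X → X(1 + 0.05)
Then Y → Y · (1 + 0.05)^3
     ≈ Y · 1.1576

Percentage change = ((1 + 0.05)^3 − 1) × 100% ≈ 15.8%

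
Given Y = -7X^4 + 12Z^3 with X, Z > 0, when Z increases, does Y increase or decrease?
Y increases

Taking the partial derivative:
∂Y/∂Z = 36Z^2

∂Y/∂Z = 36Z^2 > 0 (assuming positive values)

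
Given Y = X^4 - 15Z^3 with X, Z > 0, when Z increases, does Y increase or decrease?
Y decreases

Taking the partial derivative:
∂Y/∂Z = -45Z^2

∂Y/∂Z = -45Z^2 < 0 (assuming positive values)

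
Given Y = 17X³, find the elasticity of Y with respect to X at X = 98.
Elasticity = 3

Elasticity = (dY/dX) · (X/Y)

dY/dX = 51·X²
At X = 98: dY/dX = 489804, Y = 16000264

Elasticity = 489804 · (98 / 16000264) = 3

Interpretation: for a small percentage change in X, the percentage change in Y is approximately 3.00 times as large.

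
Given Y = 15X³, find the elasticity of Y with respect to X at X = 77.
Elasticity = 3

Elasticity = (dY/dX) · (X/Y)

dY/dX = 45·X²
At X = 77: dY/dX = 266805, Y = 6847995

Elasticity = 266805 · (77 / 6847995) = 3

Interpretation: for a small percentage change in X, the percentage change in Y is approximately 3.00 times as large.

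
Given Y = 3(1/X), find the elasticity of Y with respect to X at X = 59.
Elasticity = -1

Elasticity = (dY/dX) · (X/Y)

dY/dX = -3/X²
At X = 59: dY/dX = -3/3481, Y = 3/59

Elasticity = (-3/3481) · (59 / (3/59)) = -1

Interpretation: for a small percentage change in X, the percentage change in Y is approximately -1.00 times as large.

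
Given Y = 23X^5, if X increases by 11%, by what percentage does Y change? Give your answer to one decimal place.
68.5%

For Y = 23X^5:
If X → X(1 + 0.11)
Then Y → Y · (1 + 0.11)^5
     ≈ Y · 1.6851

Percentage change = ((1 + 0.11)^5 − 1) × 100% ≈ 68.5%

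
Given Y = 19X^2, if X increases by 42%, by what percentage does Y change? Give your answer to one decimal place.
101.6%

For Y = 19X^2:
If X → X(1 + 0.42)
Then Y → Y · (1 + 0.42)^2
     = Y · 2.0164

Percentage change = ((1 + 0.42)^2 − 1) × 100% ≈ 101.6%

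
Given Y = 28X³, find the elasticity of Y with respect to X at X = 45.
Elasticity = 3

Elasticity = (dY/dX) · (X/Y)

dY/dX = 84·X²
At X = 45: dY/dX = 170100, Y = 2551500

Elasticity = 170100 · (45 / 2551500) = 3

Interpretation: for a small percentage change in X, the percentage change in Y is approximately 3.00 times as large.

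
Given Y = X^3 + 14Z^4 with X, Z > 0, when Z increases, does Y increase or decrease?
Y increases

Taking the partial derivative:
∂Y/∂Z = 56Z^3

∂Y/∂Z = 56Z^3 > 0 (assuming positive values)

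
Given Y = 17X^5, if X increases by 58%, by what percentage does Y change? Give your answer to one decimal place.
884.7%

For Y = 17X^5:
If X → X(1 + 0.58)
Then Y → Y · (1 + 0.58)^5
     ≈ Y · 9.8466

Percentage change = ((1 + 0.58)^5 − 1) × 100% ≈ 884.7%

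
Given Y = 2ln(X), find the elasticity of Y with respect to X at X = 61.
Elasticity = 1/ln(61) ≈ 0.2433

Elasticity = (dY/dX) · (X/Y)

dY/dX = 2/X
At X = 61: dY/dX = 2/61, Y = 2·ln(61)

Elasticity = (2/61) · (61 / (2·ln(61))) = 1/ln(61) ≈ 0.2433

Interpretation: for a small percentage change in X, the percentage change in Y is approximately 0.24 times as large.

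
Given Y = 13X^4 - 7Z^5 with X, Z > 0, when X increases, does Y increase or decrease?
Y increases

Taking the partial derivative:
∂Y/∂X = 52X^3

∂Y/∂X = 52X^3 > 0 (assuming positive values)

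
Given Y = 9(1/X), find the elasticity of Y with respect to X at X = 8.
Elasticity = -1

Elasticity = (dY/dX) · (X/Y)

dY/dX = -9/X²
At X = 8: dY/dX = -9/64, Y = 9/8

Elasticity = (-9/64) · (8 / (9/8)) = -1

Interpretation: for a small percentage change in X, the percentage change in Y is approximately -1.00 times as large.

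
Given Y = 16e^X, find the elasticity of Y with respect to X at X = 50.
Elasticity = 50

Elasticity = (dY/dX) · (X/Y)

dY/dX = 16·e^X
At X = 50: dY/dX = 16·e^50, Y = 16·e^50

Elasticity = (16·e^50) · (50 / (16·e^50)) = 50

Interpretation: for a small percentage change in X, the percentage change in Y is approximately 50.00 times as large.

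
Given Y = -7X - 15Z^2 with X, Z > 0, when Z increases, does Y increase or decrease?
Y decreases

Taking the partial derivative:
∂Y/∂Z = -30Z

∂Y/∂Z = -30Z < 0 (assuming positive values)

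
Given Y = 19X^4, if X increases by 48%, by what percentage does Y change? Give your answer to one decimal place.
379.8%

For Y = 19X^4:
If X → X(1 + 0.48)
Then Y → Y · (1 + 0.48)^4
     ≈ Y · 4.7979

Percentage change = ((1 + 0.48)^4 − 1) × 100% ≈ 379.8%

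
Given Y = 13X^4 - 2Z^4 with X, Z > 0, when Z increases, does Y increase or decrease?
Y decreases

Taking the partial derivative:
∂Y/∂Z = -8Z^3

∂Y/∂Z = -8Z^3 < 0 (assuming positive values)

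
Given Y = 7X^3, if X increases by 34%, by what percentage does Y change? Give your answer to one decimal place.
140.6%

For Y = 7X^3:
If X → X(1 + 0.34)
Then Y → Y · (1 + 0.34)^3
     ≈ Y · 2.4061

Percentage change = ((1 + 0.34)^3 − 1) × 100% ≈ 140.6%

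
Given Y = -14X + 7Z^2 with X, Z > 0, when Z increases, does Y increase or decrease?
Y increases

Taking the partial derivative:
∂Y/∂Z = 14Z

∂Y/∂Z = 14Z > 0 (assuming positive values)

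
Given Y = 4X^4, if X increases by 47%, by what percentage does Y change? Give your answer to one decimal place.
366.9%

For Y = 4X^4:
If X → X(1 + 0.47)
Then Y → Y · (1 + 0.47)^4
     ≈ Y · 4.6695

Percentage change = ((1 + 0.47)^4 − 1) × 100% ≈ 366.9%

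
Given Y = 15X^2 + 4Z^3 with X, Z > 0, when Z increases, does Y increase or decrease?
Y increases

Taking the partial derivative:
∂Y/∂Z = 12Z^2

∂Y/∂Z = 12Z^2 > 0 (assuming positive values)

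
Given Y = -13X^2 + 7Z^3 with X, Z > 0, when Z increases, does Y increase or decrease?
Y increases

Taking the partial derivative:
∂Y/∂Z = 21Z^2

∂Y/∂Z = 21Z^2 > 0 (assuming positive values)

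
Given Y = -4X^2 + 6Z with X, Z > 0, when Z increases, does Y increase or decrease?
Y increases

Taking the partial derivative:
∂Y/∂Z = 6

∂Y/∂Z = 6 > 0 (assuming positive values)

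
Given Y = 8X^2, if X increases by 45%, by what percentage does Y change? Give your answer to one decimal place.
110.3%

For Y = 8X^2:
If X → X(1 + 0.45)
Then Y → Y · (1 + 0.45)^2
     = Y · 2.1025

Percentage change = ((1 + 0.45)^2 − 1) × 100% ≈ 110.3%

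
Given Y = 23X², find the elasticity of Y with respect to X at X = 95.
Elasticity = 2

Elasticity = (dY/dX) · (X/Y)

dY/dX = 46·X
At X = 95: dY/dX = 4370, Y = 207575

Elasticity = 4370 · (95 / 207575) = 2

Interpretation: for a small percentage change in X, the percentage change in Y is approximately 2.00 times as large.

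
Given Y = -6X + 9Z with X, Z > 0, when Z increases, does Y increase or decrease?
Y increases

Taking the partial derivative:
∂Y/∂Z = 9

∂Y/∂Z = 9 > 0 (assuming positive values)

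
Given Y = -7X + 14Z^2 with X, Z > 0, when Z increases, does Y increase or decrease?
Y increases

Taking the partial derivative:
∂Y/∂Z = 28Z

∂Y/∂Z = 28Z > 0 (assuming positive values)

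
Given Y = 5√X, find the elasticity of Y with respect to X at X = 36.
Elasticity = 1/2

Elasticity = (dY/dX) · (X/Y)

dY/dX = 5/(2·√X)
At X = 36: dY/dX = 5/12, Y = 30

Elasticity = (5/12) · (36 / 30) = 1/2

Interpretation: for a small percentage change in X, the percentage change in Y is approximately 0.50 times as large.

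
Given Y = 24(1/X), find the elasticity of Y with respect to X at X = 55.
Elasticity = -1

Elasticity = (dY/dX) · (X/Y)

dY/dX = -24/X²
At X = 55: dY/dX = -24/3025, Y = 24/55

Elasticity = (-24/3025) · (55 / (24/55)) = -1

Interpretation: for a small percentage change in X, the percentage change in Y is approximately -1.00 times as large.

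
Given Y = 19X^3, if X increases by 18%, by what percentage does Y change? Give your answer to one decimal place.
64.3%

For Y = 19X^3:
If X → X(1 + 0.18)
Then Y → Y · (1 + 0.18)^3
     ≈ Y · 1.6430

Percentage change = ((1 + 0.18)^3 − 1) × 100% ≈ 64.3%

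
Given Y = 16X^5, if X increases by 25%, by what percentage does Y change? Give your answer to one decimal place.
205.2%

For Y = 16X^5:
If X → X(1 + 0.25)
Then Y → Y · (1 + 0.25)^5
     ≈ Y · 3.0518

Percentage change = ((1 + 0.25)^5 − 1) × 100% ≈ 205.2%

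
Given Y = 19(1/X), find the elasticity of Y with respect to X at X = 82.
Elasticity = -1

Elasticity = (dY/dX) · (X/Y)

dY/dX = -19/X²
At X = 82: dY/dX = -19/6724, Y = 19/82

Elasticity = (-19/6724) · (82 / (19/82)) = -1

Interpretation: for a small percentage change in X, the percentage change in Y is approximately -1.00 times as large.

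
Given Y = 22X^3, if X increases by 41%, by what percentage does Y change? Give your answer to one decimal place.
180.3%

For Y = 22X^3:
If X → X(1 + 0.41)
Then Y → Y · (1 + 0.41)^3
     ≈ Y · 2.8032

Percentage change = ((1 + 0.41)^3 − 1) × 100% ≈ 180.3%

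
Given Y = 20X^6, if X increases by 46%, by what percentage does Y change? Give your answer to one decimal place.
868.5%

For Y = 20X^6:
If X → X(1 + 0.46)
Then Y → Y · (1 + 0.46)^6
     ≈ Y · 9.6854

Percentage change = ((1 + 0.46)^6 − 1) × 100% ≈ 868.5%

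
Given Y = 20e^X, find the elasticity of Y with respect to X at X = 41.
Elasticity = 41

Elasticity = (dY/dX) · (X/Y)

dY/dX = 20·e^X
At X = 41: dY/dX = 20·e^41, Y = 20·e^41

Elasticity = (20·e^41) · (41 / (20·e^41)) = 41

Interpretation: for a small percentage change in X, the percentage change in Y is approximately 41.00 times as large.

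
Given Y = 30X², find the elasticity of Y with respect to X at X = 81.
Elasticity = 2

Elasticity = (dY/dX) · (X/Y)

dY/dX = 60·X
At X = 81: dY/dX = 4860, Y = 196830

Elasticity = 4860 · (81 / 196830) = 2

Interpretation: for a small percentage change in X, the percentage change in Y is approximately 2.00 times as large.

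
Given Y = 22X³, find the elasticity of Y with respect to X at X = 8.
Elasticity = 3

Elasticity = (dY/dX) · (X/Y)

dY/dX = 66·X²
At X = 8: dY/dX = 4224, Y = 11264

Elasticity = 4224 · (8 / 11264) = 3

Interpretation: for a small percentage change in X, the percentage change in Y is approximately 3.00 times as large.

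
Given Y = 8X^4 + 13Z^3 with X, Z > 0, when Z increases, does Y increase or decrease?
Y increases

Taking the partial derivative:
∂Y/∂Z = 39Z^2

∂Y/∂Z = 39Z^2 > 0 (assuming positive values)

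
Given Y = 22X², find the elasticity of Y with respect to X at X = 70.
Elasticity = 2

Elasticity = (dY/dX) · (X/Y)

dY/dX = 44·X
At X = 70: dY/dX = 3080, Y = 107800

Elasticity = 3080 · (70 / 107800) = 2

Interpretation: for a small percentage change in X, the percentage change in Y is approximately 2.00 times as large.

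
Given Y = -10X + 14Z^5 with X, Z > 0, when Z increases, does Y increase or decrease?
Y increases

Taking the partial derivative:
∂Y/∂Z = 70Z^4

∂Y/∂Z = 70Z^4 > 0 (assuming positive values)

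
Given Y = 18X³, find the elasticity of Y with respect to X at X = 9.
Elasticity = 3

Elasticity = (dY/dX) · (X/Y)

dY/dX = 54·X²
At X = 9: dY/dX = 4374, Y = 13122

Elasticity = 4374 · (9 / 13122) = 3

Interpretation: for a small percentage change in X, the percentage change in Y is approximately 3.00 times as large.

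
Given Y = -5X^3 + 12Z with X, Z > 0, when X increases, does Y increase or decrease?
Y decreases

Taking the partial derivative:
∂Y/∂X = -15X^2

∂Y/∂X = -15X^2 < 0 (assuming positive values)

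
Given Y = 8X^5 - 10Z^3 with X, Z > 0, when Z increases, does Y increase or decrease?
Y decreases

Taking the partial derivative:
∂Y/∂Z = -30Z^2

∂Y/∂Z = -30Z^2 < 0 (assuming positive values)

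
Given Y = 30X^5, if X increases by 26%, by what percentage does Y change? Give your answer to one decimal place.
217.6%

For Y = 30X^5:
If X → X(1 + 0.26)
Then Y → Y · (1 + 0.26)^5
     ≈ Y · 3.1758

Percentage change = ((1 + 0.26)^5 − 1) × 100% ≈ 217.6%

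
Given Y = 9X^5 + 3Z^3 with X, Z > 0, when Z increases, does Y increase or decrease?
Y increases

Taking the partial derivative:
∂Y/∂Z = 9Z^2

∂Y/∂Z = 9Z^2 > 0 (assuming positive values)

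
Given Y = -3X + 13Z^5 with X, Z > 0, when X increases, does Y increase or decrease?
Y decreases

Taking the partial derivative:
∂Y/∂X = -3

∂Y/∂X = -3 < 0 (assuming positive values)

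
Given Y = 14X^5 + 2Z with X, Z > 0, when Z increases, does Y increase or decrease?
Y increases

Taking the partial derivative:
∂Y/∂Z = 2

∂Y/∂Z = 2 > 0 (assuming positive values)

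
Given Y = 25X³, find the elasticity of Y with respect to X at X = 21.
Elasticity = 3

Elasticity = (dY/dX) · (X/Y)

dY/dX = 75·X²
At X = 21: dY/dX = 33075, Y = 231525

Elasticity = 33075 · (21 / 231525) = 3

Interpretation: for a small percentage change in X, the percentage change in Y is approximately 3.00 times as large.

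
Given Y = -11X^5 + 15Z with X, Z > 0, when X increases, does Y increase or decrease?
Y decreases

Taking the partial derivative:
∂Y/∂X = -55X^4

∂Y/∂X = -55X^4 < 0 (assuming positive values)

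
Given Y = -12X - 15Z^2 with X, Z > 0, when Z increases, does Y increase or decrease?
Y decreases

Taking the partial derivative:
∂Y/∂Z = -30Z

∂Y/∂Z = -30Z < 0 (assuming positive values)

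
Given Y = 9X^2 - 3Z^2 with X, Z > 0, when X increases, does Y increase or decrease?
Y increases

Taking the partial derivative:
∂Y/∂X = 18X

∂Y/∂X = 18X > 0 (assuming positive values)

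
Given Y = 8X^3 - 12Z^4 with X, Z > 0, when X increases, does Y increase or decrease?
Y increases

Taking the partial derivative:
∂Y/∂X = 24X^2

∂Y/∂X = 24X^2 > 0 (assuming positive values)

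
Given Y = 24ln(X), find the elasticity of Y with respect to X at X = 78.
Elasticity = 1/ln(78) ≈ 0.2295

Elasticity = (dY/dX) · (X/Y)

dY/dX = 24/X
At X = 78: dY/dX = 4/13, Y = 24·ln(78)

Elasticity = (4/13) · (78 / (24·ln(78))) = 1/ln(78) ≈ 0.2295

Interpretation: for a small percentage change in X, the percentage change in Y is approximately 0.23 times as large.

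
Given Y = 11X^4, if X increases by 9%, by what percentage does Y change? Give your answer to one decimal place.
41.2%

For Y = 11X^4:
If X → X(1 + 0.09)
Then Y → Y · (1 + 0.09)^4
     ≈ Y · 1.4116

Percentage change = ((1 + 0.09)^4 − 1) × 100% ≈ 41.2%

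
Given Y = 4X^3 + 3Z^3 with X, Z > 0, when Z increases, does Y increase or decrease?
Y increases

Taking the partial derivative:
∂Y/∂Z = 9Z^2

∂Y/∂Z = 9Z^2 > 0 (assuming positive values)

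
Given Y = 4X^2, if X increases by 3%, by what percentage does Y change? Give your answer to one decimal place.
6.1%

For Y = 4X^2:
If X → X(1 + 0.03)
Then Y → Y · (1 + 0.03)^2
     = Y · 1.0609

Percentage change = ((1 + 0.03)^2 − 1) × 100% ≈ 6.1%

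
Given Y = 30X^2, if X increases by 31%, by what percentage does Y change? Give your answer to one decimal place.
71.6%

For Y = 30X^2:
If X → X(1 + 0.31)
Then Y → Y · (1 + 0.31)^2
     = Y · 1.7161

Percentage change = ((1 + 0.31)^2 − 1) × 100% ≈ 71.6%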